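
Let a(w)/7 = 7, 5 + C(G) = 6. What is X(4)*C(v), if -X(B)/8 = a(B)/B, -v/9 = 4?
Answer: -98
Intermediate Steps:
v = -36 (v = -9*4 = -36)
C(G) = 1 (C(G) = -5 + 6 = 1)
a(w) = 49 (a(w) = 7*7 = 49)
X(B) = -392/B
X(4)*C(v) = -392/4*1 = -392*¼*1 = -98*1 = -98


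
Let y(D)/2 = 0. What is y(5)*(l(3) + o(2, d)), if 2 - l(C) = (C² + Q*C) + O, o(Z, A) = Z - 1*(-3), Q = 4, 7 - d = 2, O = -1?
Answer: 0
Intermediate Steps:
d = 5 (d = 7 - 1*2 = 7 - 2 = 5)
o(Z, A) = 3 + Z (o(Z, A) = Z + 3 = 3 + Z)
l(C) = 3 - C² - 4*C (l(C) = 2 - ((C² + 4*C) - 1) = 2 - (-1 + C² + 4*C) = 2 + (1 - C² - 4*C) = 3 - C² - 4*C)
y(D) = 0 (y(D) = 2*0 = 0)
y(5)*(l(3) + o(2, d)) = 0*((3 - 1*3² - 4*3) + (3 + 2)) = 0*((3 - 1*9 - 12) + 5) = 0*((3 - 9 - 12) + 5) = 0*(-18 + 5) = 0*(-13) = 0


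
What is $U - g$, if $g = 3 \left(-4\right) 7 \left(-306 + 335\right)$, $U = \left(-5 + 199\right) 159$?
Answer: $33282$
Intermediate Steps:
$U = 30846$ ($U = 194 \cdot 159 = 30846$)
$g = -2436$ ($g = \left(-12\right) 7 \cdot 29 = \left(-84\right) 29 = -2436$)
$U - g = 30846 - -2436 = 30846 + 2436 = 33282$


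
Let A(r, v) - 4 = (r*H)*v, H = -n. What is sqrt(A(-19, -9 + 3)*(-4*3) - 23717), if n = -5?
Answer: I*sqrt(30605) ≈ 174.94*I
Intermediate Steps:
H = 5 (H = -1*(-5) = 5)
A(r, v) = 4 + 5*r*v (A(r, v) = 4 + (r*5)*v = 4 + (5*r)*v = 4 + 5*r*v)
sqrt(A(-19, -9 + 3)*(-4*3) - 23717) = sqrt((4 + 5*(-19)*(-9 + 3))*(-4*3) - 23717) = sqrt((4 + 5*(-19)*(-6))*(-12) - 23717) = sqrt((4 + 570)*(-12) - 23717) = sqrt(574*(-12) - 23717) = sqrt(-6888 - 23717) = sqrt(-30605) = I*sqrt(30605)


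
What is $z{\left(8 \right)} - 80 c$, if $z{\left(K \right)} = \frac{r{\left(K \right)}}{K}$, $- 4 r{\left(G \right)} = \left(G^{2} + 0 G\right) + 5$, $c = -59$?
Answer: $\frac{150971}{32} \approx 4717.8$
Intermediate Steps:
$r{\left(G \right)} = - \frac{5}{4} - \frac{G^{2}}{4}$ ($r{\left(G \right)} = - \frac{\left(G^{2} + 0 G\right) + 5}{4} = - \frac{\left(G^{2} + 0\right) + 5}{4} = - \frac{G^{2} + 5}{4} = - \frac{5 + G^{2}}{4} = - \frac{5}{4} - \frac{G^{2}}{4}$)
$z{\left(K \right)} = \frac{- \frac{5}{4} - \frac{K^{2}}{4}}{K}$
$z{\left(8 \right)} - 80 c = \frac{-5 - 8^{2}}{4 \cdot 8} - -4720 = \frac{1}{4} \cdot \frac{1}{8} \left(-5 - 64\right) + 4720 = \frac{1}{4} \cdot \frac{1}{8} \left(-69\right) + 4720 = - \frac{69}{32} + 4720 = \frac{150971}{32}$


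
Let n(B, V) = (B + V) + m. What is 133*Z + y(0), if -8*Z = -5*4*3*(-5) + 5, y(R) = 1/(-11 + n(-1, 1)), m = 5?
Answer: -121699/24 ≈ -5070.8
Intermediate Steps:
n(B, V) = 5 + B + V (n(B, V) = (B + V) + 5 = 5 + B + V)
y(R) = -⅙ (y(R) = 1/(-11 + (5 - 1 + 1)) = 1/(-11 + 5) = 1/(-6) = -⅙)
Z = -305/8 (Z = -(-5*4*3*(-5) + 5)/8 = -(-60*(-5) + 5)/8 = -(-5*(-60) + 5)/8 = -(300 + 5)/8 = -⅛*305 = -305/8 ≈ -38.125)
133*Z + y(0) = 133*(-305/8) - ⅙ = -40565/8 - ⅙ = -121699/24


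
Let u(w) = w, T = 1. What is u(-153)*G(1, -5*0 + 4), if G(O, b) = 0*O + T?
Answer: -153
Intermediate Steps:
G(O, b) = 1 (G(O, b) = 0*O + 1 = 0 + 1 = 1)
u(-153)*G(1, -5*0 + 4) = -153*1 = -153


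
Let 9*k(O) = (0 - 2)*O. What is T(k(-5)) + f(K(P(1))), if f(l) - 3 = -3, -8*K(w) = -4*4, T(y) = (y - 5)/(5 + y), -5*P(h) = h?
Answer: -7/11 ≈ -0.63636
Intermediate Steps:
k(O) = -2*O/9 (k(O) = ((0 - 2)*O)/9 = (-2*O)/9 = -2*O/9)
P(h) = -h/5
T(y) = (-5 + y)/(5 + y)
K(w) = 2 (K(w) = -(-1)*4/2 = -⅛*(-16) = 2)
f(l) = 0 (f(l) = 3 - 3 = 0)
T(k(-5)) + f(K(P(1))) = (-5 - 2/9*(-5))/(5 - 2/9*(-5)) + 0 = (-5 + 10/9)/(5 + 10/9) + 0 = -35/9/(55/9) + 0 = (9/55)*(-35/9) + 0 = -7/11 + 0 = -7/11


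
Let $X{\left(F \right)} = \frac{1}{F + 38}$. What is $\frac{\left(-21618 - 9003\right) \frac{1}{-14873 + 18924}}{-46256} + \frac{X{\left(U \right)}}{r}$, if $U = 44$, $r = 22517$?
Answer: $\frac{480727235}{2932058900848} \approx 0.00016396$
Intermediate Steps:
$X{\left(F \right)} = \frac{1}{38 + F}$
$\frac{\left(-21618 - 9003\right) \frac{1}{-14873 + 18924}}{-46256} + \frac{X{\left(U \right)}}{r} = \frac{\left(-21618 - 9003\right) \frac{1}{-14873 + 18924}}{-46256} + \frac{1}{\left(38 + 44\right) 22517} = - \frac{30621}{4051} \left(- \frac{1}{46256}\right) + \frac{1}{82} \cdot \frac{1}{22517} = \left(-30621\right) \frac{1}{4051} \left(- \frac{1}{46256}\right) + \frac{1}{82} \cdot \frac{1}{22517} = \left(- \frac{30621}{4051}\right) \left(- \frac{1}{46256}\right) + \frac{1}{1846394} = \frac{519}{3175984} + \frac{1}{1846394} = \frac{480727235}{2932058900848}$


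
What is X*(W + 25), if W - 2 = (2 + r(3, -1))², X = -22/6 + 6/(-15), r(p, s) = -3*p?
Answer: -4636/15 ≈ -309.07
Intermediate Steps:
X = -61/15 (X = -22*⅙ + 6*(-1/15) = -11/3 - ⅖ = -61/15 ≈ -4.0667)
W = 51 (W = 2 + (2 - 3*3)² = 2 + (2 - 9)² = 2 + (-7)² = 2 + 49 = 51)
X*(W + 25) = -61*(51 + 25)/15 = -61/15*76 = -4636/15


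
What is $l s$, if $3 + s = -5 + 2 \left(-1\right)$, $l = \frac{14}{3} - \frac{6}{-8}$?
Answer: $- \frac{325}{6} \approx -54.167$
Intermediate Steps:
$l = \frac{65}{12}$ ($l = 14 \cdot \frac{1}{3} - - \frac{3}{4} = \frac{14}{3} + \frac{3}{4} = \frac{65}{12} \approx 5.4167$)
$s = -10$ ($s = -3 + \left(-5 + 2 \left(-1\right)\right) = -3 - 7 = -10$)
$l s = \frac{65}{12} \left(-10\right) = - \frac{325}{6}$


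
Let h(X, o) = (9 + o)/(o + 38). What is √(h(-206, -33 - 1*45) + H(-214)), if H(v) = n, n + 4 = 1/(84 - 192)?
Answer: I*√74010/180 ≈ 1.5114*I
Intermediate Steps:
n = -433/108 (n = -4 + 1/(84 - 192) = -4 + 1/(-108) = -4 - 1/108 = -433/108 ≈ -4.0093)
h(X, o) = (9 + o)/(38 + o)
H(v) = -433/108
√(h(-206, -33 - 1*45) + H(-214)) = √((9 + (-33 - 1*45))/(38 + (-33 - 1*45)) - 433/108) = √((9 + (-33 - 45))/(38 + (-33 - 45)) - 433/108) = √((9 - 78)/(38 - 78) - 433/108) = √(-69/(-40) - 433/108) = √(-1/40*(-69) - 433/108) = √(69/40 - 433/108) = √(-2467/1080) = I*√74010/180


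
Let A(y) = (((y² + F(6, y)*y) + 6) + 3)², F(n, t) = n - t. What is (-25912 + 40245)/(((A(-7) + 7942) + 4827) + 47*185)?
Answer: 14333/22553 ≈ 0.63552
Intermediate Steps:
A(y) = (9 + y² + y*(6 - y))² (A(y) = (((y² + (6 - y)*y) + 6) + 3)² = (((y² + y*(6 - y)) + 6) + 3)² = ((6 + y² + y*(6 - y)) + 3)² = (9 + y² + y*(6 - y))²)
(-25912 + 40245)/(((A(-7) + 7942) + 4827) + 47*185) = (-25912 + 40245)/((((81 + 36*(-7)² + 108*(-7)) + 7942) + 4827) + 47*185) = 14333/((((81 + 36*49 - 756) + 7942) + 4827) + 8695) = 14333/((((81 + 1764 - 756) + 7942) + 4827) + 8695) = 14333/(((1089 + 7942) + 4827) + 8695) = 14333/((9031 + 4827) + 8695) = 14333/(13858 + 8695) = 14333/22553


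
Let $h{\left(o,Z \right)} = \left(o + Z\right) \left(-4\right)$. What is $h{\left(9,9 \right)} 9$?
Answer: $-648$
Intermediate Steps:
$h{\left(o,Z \right)} = - 4 Z - 4 o$ ($h{\left(o,Z \right)} = \left(Z + o\right) \left(-4\right) = - 4 Z - 4 o$)
$h{\left(9,9 \right)} 9 = \left(\left(-4\right) 9 - 36\right) 9 = \left(-36 - 36\right) 9 = \left(-72\right) 9 = -648$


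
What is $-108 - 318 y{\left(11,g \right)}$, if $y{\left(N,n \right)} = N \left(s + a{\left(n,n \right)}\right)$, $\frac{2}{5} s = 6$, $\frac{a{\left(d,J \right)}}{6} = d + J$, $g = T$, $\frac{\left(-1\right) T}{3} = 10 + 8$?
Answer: $2214126$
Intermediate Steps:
$T = -54$ ($T = - 3 \left(10 + 8\right) = \left(-3\right) 18 = -54$)
$g = -54$
$a{\left(d,J \right)} = 6 J + 6 d$ ($a{\left(d,J \right)} = 6 \left(d + J\right) = 6 \left(J + d\right) = 6 J + 6 d$)
$s = 15$ ($s = \frac{5}{2} \cdot 6 = 15$)
$y{\left(N,n \right)} = N \left(15 + 12 n\right)$ ($y{\left(N,n \right)} = N \left(15 + \left(6 n + 6 n\right)\right) = N \left(15 + 12 n\right)$)
$-108 - 318 y{\left(11,g \right)} = -108 - 318 \cdot 3 \cdot 11 \left(5 + 4 \left(-54\right)\right) = -108 - 318 \cdot 3 \cdot 11 \left(5 - 216\right) = -108 - 318 \cdot 3 \cdot 11 \left(-211\right) = -108 - -2214234 = -108 + 2214234 = 2214126$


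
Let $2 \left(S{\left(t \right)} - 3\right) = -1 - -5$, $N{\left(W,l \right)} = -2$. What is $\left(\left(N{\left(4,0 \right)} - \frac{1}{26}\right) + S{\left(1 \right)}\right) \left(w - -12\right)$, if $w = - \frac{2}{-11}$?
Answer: $\frac{469}{13} \approx 36.077$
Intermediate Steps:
$S{\left(t \right)} = 5$ ($S{\left(t \right)} = 3 + \frac{-1 - -5}{2} = 3 + \frac{-1 + 5}{2} = 3 + \frac{1}{2} \cdot 4 = 3 + 2 = 5$)
$w = \frac{2}{11}$ ($w = \left(-2\right) \left(- \frac{1}{11}\right) = \frac{2}{11} \approx 0.18182$)
$\left(\left(N{\left(4,0 \right)} - \frac{1}{26}\right) + S{\left(1 \right)}\right) \left(w - -12\right) = \left(\left(-2 - \frac{1}{26}\right) + 5\right) \left(\frac{2}{11} - -12\right) = \left(\left(-2 - \frac{1}{26}\right) + 5\right) \left(\frac{2}{11} + 12\right) = \left(\left(-2 - \frac{1}{26}\right) + 5\right) \frac{134}{11} = \left(- \frac{53}{26} + 5\right) \frac{134}{11} = \frac{77}{26} \cdot \frac{134}{11} = \frac{469}{13}$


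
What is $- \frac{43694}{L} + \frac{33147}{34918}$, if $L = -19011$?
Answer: $\frac{2155864709}{663826098} \approx 3.2476$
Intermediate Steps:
$- \frac{43694}{L} + \frac{33147}{34918} = - \frac{43694}{-19011} + \frac{33147}{34918} = \left(-43694\right) \left(- \frac{1}{19011}\right) + 33147 \cdot \frac{1}{34918} = \frac{43694}{19011} + \frac{33147}{34918} = \frac{2155864709}{663826098}$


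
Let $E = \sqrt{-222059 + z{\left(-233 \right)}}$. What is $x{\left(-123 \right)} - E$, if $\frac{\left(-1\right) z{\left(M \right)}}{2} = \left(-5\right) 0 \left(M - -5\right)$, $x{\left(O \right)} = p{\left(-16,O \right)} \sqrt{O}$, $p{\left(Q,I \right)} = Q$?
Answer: $i \left(- \sqrt{222059} - 16 \sqrt{123}\right) \approx - 648.68 i$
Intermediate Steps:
$x{\left(O \right)} = - 16 \sqrt{O}$
$z{\left(M \right)} = 0$ ($z{\left(M \right)} = - 2 \left(-5\right) 0 \left(M - -5\right) = - 2 \cdot 0 \left(M + 5\right) = - 2 \cdot 0 \left(5 + M\right) = \left(-2\right) 0 = 0$)
$E = i \sqrt{222059}$ ($E = \sqrt{-222059 + 0} = \sqrt{-222059} = i \sqrt{222059} \approx 471.23 i$)
$x{\left(-123 \right)} - E = - 16 \sqrt{-123} - i \sqrt{222059} = - 16 i \sqrt{123} - i \sqrt{222059} = - i \sqrt{222059} - 16 i \sqrt{123}$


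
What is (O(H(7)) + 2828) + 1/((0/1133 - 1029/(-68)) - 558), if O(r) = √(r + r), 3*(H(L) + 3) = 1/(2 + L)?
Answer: 104395552/36915 + 4*I*√30/9 ≈ 2828.0 + 2.4343*I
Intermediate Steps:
H(L) = -3 + 1/(3*(2 + L))
O(r) = √2*√r (O(r) = √(2*r) = √2*√r)
(O(H(7)) + 2828) + 1/((0/1133 - 1029/(-68)) - 558) = (√2*√((-17 - 9*7)/(3*(2 + 7))) + 2828) + 1/((0/1133 - 1029/(-68)) - 558) = (√2*√((⅓)*(-17 - 63)/9) + 2828) + 1/((0*(1/1133) - 1029*(-1/68)) - 558) = (√2*√((⅓)*(⅑)*(-80)) + 2828) + 1/((0 + 1029/68) - 558) = (√2*√(-80/27) + 2828) + 1/(1029/68 - 558) = (√2*(4*I*√15/9) + 2828) + 1/(-36915/68) = (4*I*√30/9 + 2828) - 68/36915 = (2828 + 4*I*√30/9) - 68/36915 = 104395552/36915 + 4*I*√30/9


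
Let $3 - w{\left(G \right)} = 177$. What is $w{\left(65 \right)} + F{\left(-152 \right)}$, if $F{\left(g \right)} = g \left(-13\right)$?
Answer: $1802$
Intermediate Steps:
$w{\left(G \right)} = -174$ ($w{\left(G \right)} = 3 - 177 = -174$)
$F{\left(g \right)} = - 13 g$
$w{\left(65 \right)} + F{\left(-152 \right)} = -174 - -1976 = -174 + 1976 = 1802$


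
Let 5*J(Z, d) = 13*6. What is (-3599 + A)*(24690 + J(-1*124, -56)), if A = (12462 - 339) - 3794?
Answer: 116857488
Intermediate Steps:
A = 8329 (A = 12123 - 3794 = 8329)
J(Z, d) = 78/5 (J(Z, d) = (13*6)/5 = (⅕)*78 = 78/5)
(-3599 + A)*(24690 + J(-1*124, -56)) = (-3599 + 8329)*(24690 + 78/5) = 4730*(123528/5) = 116857488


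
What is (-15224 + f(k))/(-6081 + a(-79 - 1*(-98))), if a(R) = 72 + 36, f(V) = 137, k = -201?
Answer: 5029/1991 ≈ 2.5259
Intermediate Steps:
a(R) = 108
(-15224 + f(k))/(-6081 + a(-79 - 1*(-98))) = (-15224 + 137)/(-6081 + 108) = -15087/(-5973) = -15087*(-1/5973) = 5029/1991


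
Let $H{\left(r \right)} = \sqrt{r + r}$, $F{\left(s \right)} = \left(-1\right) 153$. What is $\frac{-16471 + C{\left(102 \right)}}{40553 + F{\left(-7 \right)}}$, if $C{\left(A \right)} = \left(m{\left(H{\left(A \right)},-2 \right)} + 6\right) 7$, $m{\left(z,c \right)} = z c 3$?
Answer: $- \frac{16429}{40400} - \frac{21 \sqrt{51}}{10100} \approx -0.42151$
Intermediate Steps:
$F{\left(s \right)} = -153$
$H{\left(r \right)} = \sqrt{2} \sqrt{r}$ ($H{\left(r \right)} = \sqrt{2 r} = \sqrt{2} \sqrt{r}$)
$m{\left(z,c \right)} = 3 c z$ ($m{\left(z,c \right)} = c z 3 = 3 c z$)
$C{\left(A \right)} = 42 - 42 \sqrt{2} \sqrt{A}$ ($C{\left(A \right)} = \left(3 \left(-2\right) \sqrt{2} \sqrt{A} + 6\right) 7 = \left(- 6 \sqrt{2} \sqrt{A} + 6\right) 7 = \left(6 - 6 \sqrt{2} \sqrt{A}\right) 7 = 42 - 42 \sqrt{2} \sqrt{A}$)
$\frac{-16471 + C{\left(102 \right)}}{40553 + F{\left(-7 \right)}} = \frac{-16471 + \left(42 - 42 \sqrt{2} \sqrt{102}\right)}{40553 - 153} = \frac{-16471 + \left(42 - 84 \sqrt{51}\right)}{40400} = \left(-16429 - 84 \sqrt{51}\right) \frac{1}{40400} = - \frac{16429}{40400} - \frac{21 \sqrt{51}}{10100}$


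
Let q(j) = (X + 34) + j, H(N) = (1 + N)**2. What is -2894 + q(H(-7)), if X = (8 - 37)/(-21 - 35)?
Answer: -158115/56 ≈ -2823.5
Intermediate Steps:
X = 29/56 (X = -29/(-56) = -29*(-1/56) = 29/56 ≈ 0.51786)
q(j) = 1933/56 + j (q(j) = (29/56 + 34) + j = 1933/56 + j)
-2894 + q(H(-7)) = -2894 + (1933/56 + (1 - 7)**2) = -2894 + (1933/56 + (-6)**2) = -2894 + (1933/56 + 36) = -2894 + 3949/56 = -158115/56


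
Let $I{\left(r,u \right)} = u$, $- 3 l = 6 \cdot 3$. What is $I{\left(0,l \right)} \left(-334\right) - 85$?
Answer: $1919$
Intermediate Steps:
$l = -6$ ($l = - \frac{6 \cdot 3}{3} = \left(- \frac{1}{3}\right) 18 = -6$)
$I{\left(0,l \right)} \left(-334\right) - 85 = \left(-6\right) \left(-334\right) - 85 = 2004 - 85 = 1919$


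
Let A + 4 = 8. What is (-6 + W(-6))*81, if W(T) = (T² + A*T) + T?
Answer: 0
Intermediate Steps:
A = 4 (A = -4 + 8 = 4)
W(T) = T² + 5*T (W(T) = (T² + 4*T) + T = T² + 5*T)
(-6 + W(-6))*81 = (-6 - 6*(5 - 6))*81 = (-6 - 6*(-1))*81 = (-6 + 6)*81 = 0*81 = 0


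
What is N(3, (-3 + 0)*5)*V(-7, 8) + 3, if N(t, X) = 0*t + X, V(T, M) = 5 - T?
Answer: -177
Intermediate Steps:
N(t, X) = X (N(t, X) = 0 + X = X)
N(3, (-3 + 0)*5)*V(-7, 8) + 3 = ((-3 + 0)*5)*(5 - 1*(-7)) + 3 = (-3*5)*(5 + 7) + 3 = -15*12 + 3 = -180 + 3 = -177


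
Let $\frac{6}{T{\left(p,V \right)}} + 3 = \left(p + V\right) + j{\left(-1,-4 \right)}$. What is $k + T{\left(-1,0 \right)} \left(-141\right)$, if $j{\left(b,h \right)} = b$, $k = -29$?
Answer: $\frac{701}{5} \approx 140.2$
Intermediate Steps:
$T{\left(p,V \right)} = \frac{6}{-4 + V + p}$ ($T{\left(p,V \right)} = \frac{6}{-3 - \left(1 - V - p\right)} = \frac{6}{-3 + \left(-1 + V + p\right)} = \frac{6}{-4 + V + p}$)
$k + T{\left(-1,0 \right)} \left(-141\right) = -29 + \frac{6}{-4 + 0 - 1} \left(-141\right) = -29 + \frac{6}{-5} \left(-141\right) = -29 + 6 \left(- \frac{1}{5}\right) \left(-141\right) = -29 - - \frac{846}{5} = -29 + \frac{846}{5} = \frac{701}{5}$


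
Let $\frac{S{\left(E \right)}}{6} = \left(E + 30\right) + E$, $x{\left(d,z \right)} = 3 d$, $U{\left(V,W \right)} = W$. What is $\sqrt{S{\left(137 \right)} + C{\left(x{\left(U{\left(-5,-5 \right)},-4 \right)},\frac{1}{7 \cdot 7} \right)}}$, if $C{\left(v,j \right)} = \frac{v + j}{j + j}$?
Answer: $\sqrt{1457} \approx 38.171$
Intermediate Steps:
$S{\left(E \right)} = 180 + 12 E$ ($S{\left(E \right)} = 6 \left(\left(E + 30\right) + E\right) = 6 \left(\left(30 + E\right) + E\right) = 6 \left(30 + 2 E\right) = 180 + 12 E$)
$C{\left(v,j \right)} = \frac{j + v}{2 j}$
$\sqrt{S{\left(137 \right)} + C{\left(x{\left(U{\left(-5,-5 \right)},-4 \right)},\frac{1}{7 \cdot 7} \right)}} = \sqrt{\left(180 + 12 \cdot 137\right) + \frac{\frac{1}{7 \cdot 7} + 3 \left(-5\right)}{2 \frac{1}{7 \cdot 7}}} = \sqrt{\left(180 + 1644\right) + \frac{\frac{1}{49} - 15}{2 \cdot \frac{1}{49}}} = \sqrt{1824 + \frac{\frac{1}{\frac{1}{49}} \left(\frac{1}{49} - 15\right)}{2}} = \sqrt{1824 + \frac{1}{2} \cdot 49 \left(- \frac{734}{49}\right)} = \sqrt{1824 - 367} = \sqrt{1457}$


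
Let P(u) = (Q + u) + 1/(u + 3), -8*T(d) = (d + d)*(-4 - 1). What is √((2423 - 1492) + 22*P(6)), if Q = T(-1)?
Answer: √37366/6 ≈ 32.217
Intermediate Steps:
T(d) = 5*d/4 (T(d) = -(d + d)*(-4 - 1)/8 = -2*d*(-5)/8 = -(-5)*d/4 = 5*d/4)
Q = -5/4 (Q = (5/4)*(-1) = -5/4 ≈ -1.2500)
P(u) = -5/4 + u + 1/(3 + u) (P(u) = (-5/4 + u) + 1/(u + 3) = (-5/4 + u) + 1/(3 + u) = -5/4 + u + 1/(3 + u))
√((2423 - 1492) + 22*P(6)) = √((2423 - 1492) + 22*((-11 + 4*6² + 7*6)/(4*(3 + 6)))) = √(931 + 22*((¼)*(-11 + 4*36 + 42)/9)) = √(931 + 22*((¼)*(⅑)*(-11 + 144 + 42))) = √(931 + 22*((¼)*(⅑)*175)) = √(931 + 22*(175/36)) = √(931 + 1925/18) = √(18683/18) = √37366/6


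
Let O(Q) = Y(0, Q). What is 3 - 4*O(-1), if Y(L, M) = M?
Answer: 7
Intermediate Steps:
O(Q) = Q
3 - 4*O(-1) = 3 - 4*(-1) = 3 + 4 = 7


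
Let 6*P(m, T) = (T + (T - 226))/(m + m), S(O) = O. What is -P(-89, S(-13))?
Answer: -21/89 ≈ -0.23595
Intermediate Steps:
P(m, T) = (-226 + 2*T)/(12*m) (P(m, T) = ((T + (T - 226))/(m + m))/6 = ((T + (-226 + T))/((2*m)))/6 = ((-226 + 2*T)*(1/(2*m)))/6 = ((-226 + 2*T)/(2*m))/6 = (-226 + 2*T)/(12*m))
-P(-89, S(-13)) = -(-113 - 13)/(6*(-89)) = -(-1)*(-126)/(6*89) = -1*21/89 = -21/89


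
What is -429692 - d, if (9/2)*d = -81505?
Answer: -3704218/9 ≈ -4.1158e+5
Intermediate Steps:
d = -163010/9 (d = (2/9)*(-81505) = -163010/9 ≈ -18112.)
-429692 - d = -429692 - 1*(-163010/9) = -429692 + 163010/9 = -3704218/9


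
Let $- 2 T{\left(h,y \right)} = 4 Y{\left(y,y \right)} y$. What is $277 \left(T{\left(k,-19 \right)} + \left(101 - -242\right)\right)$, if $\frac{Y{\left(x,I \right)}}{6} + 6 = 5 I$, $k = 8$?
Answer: $-6283745$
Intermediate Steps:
$Y{\left(x,I \right)} = -36 + 30 I$ ($Y{\left(x,I \right)} = -36 + 6 \cdot 5 I = -36 + 30 I$)
$T{\left(h,y \right)} = - \frac{y \left(-144 + 120 y\right)}{2}$ ($T{\left(h,y \right)} = - \frac{4 \left(-36 + 30 y\right) y}{2} = - \frac{\left(-144 + 120 y\right) y}{2} = - \frac{y \left(-144 + 120 y\right)}{2}$)
$277 \left(T{\left(k,-19 \right)} + \left(101 - -242\right)\right) = 277 \left(12 \left(-19\right) \left(6 - -95\right) + \left(101 - -242\right)\right) = 277 \left(12 \left(-19\right) \left(6 + 95\right) + \left(101 + 242\right)\right) = 277 \left(12 \left(-19\right) 101 + 343\right) = 277 \left(-23028 + 343\right) = 277 \left(-22685\right) = -6283745$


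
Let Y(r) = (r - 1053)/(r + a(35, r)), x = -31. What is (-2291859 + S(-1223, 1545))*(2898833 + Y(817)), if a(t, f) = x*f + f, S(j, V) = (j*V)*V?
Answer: -200663088250579534170/23693 ≈ -8.4693e+15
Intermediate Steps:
S(j, V) = j*V² (S(j, V) = (V*j)*V = j*V²)
a(t, f) = -30*f (a(t, f) = -31*f + f = -30*f)
Y(r) = -(-1053 + r)/(29*r) (Y(r) = (r - 1053)/(r - 30*r) = (-1053 + r)/((-29*r)) = (-1053 + r)*(-1/(29*r)) = -(-1053 + r)/(29*r))
(-2291859 + S(-1223, 1545))*(2898833 + Y(817)) = (-2291859 - 1223*1545²)*(2898833 + (1/29)*(1053 - 1*817)/817) = (-2291859 - 1223*2387025)*(2898833 + (1/29)*(1/817)*(1053 - 817)) = (-2291859 - 2919331575)*(2898833 + (1/29)*(1/817)*236) = -2921623434*(2898833 + 236/23693) = -2921623434*68682050505/23693 = -200663088250579534170/23693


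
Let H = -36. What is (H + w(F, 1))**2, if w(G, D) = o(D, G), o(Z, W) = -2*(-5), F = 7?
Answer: 676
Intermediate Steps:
o(Z, W) = 10
w(G, D) = 10
(H + w(F, 1))**2 = (-36 + 10)**2 = (-26)**2 = 676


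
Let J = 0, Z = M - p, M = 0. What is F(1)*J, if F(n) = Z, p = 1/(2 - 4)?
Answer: 0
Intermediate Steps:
p = -½ (p = 1/(-2) = -½ ≈ -0.50000)
Z = ½ (Z = 0 - 1*(-½) = 0 + ½ = ½ ≈ 0.50000)
F(n) = ½
F(1)*J = (½)*0 = 0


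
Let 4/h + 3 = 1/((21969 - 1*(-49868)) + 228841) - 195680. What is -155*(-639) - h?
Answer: 5827567426217997/58837573073 ≈ 99045.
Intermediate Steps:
h = -1202712/58837573073 (h = 4/(-3 + (1/((21969 - 1*(-49868)) + 228841) - 195680)) = 4/(-3 + (1/((21969 + 49868) + 228841) - 195680)) = 4/(-3 + (1/(71837 + 228841) - 195680)) = 4/(-3 + (1/300678 - 195680)) = 4/(-3 - 58836671039/300678) = 4/(-58837573073/300678) = 4*(-300678/58837573073) = -1202712/58837573073 ≈ -2.0441e-5)
-155*(-639) - h = -155*(-639) - 1*(-1202712/58837573073) = 99045 + 1202712/58837573073 = 5827567426217997/58837573073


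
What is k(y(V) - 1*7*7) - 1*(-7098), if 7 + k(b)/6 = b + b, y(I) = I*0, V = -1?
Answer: 6468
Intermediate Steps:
y(I) = 0
k(b) = -42 + 12*b (k(b) = -42 + 6*(b + b) = -42 + 6*(2*b) = -42 + 12*b)
k(y(V) - 1*7*7) - 1*(-7098) = (-42 + 12*(0 - 1*7*7)) - 1*(-7098) = (-42 + 12*(0 - 7*7)) + 7098 = (-42 + 12*(0 - 49)) + 7098 = (-42 + 12*(-49)) + 7098 = (-42 - 588) + 7098 = -630 + 7098 = 6468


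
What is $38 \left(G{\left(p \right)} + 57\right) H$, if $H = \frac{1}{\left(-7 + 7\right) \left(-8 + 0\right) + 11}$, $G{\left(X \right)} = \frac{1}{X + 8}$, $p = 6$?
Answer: $\frac{15181}{77} \approx 197.16$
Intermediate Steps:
$G{\left(X \right)} = \frac{1}{8 + X}$
$H = \frac{1}{11}$ ($H = \frac{1}{0 \left(-8\right) + 11} = \frac{1}{0 + 11} = \frac{1}{11} \approx 0.090909$)
$38 \left(G{\left(p \right)} + 57\right) H = 38 \left(\frac{1}{8 + 6} + 57\right) \frac{1}{11} = 38 \left(\frac{1}{14} + 57\right) \frac{1}{11} = 38 \cdot \frac{799}{14} \cdot \frac{1}{11} = \frac{15181}{7} \cdot \frac{1}{11} = \frac{15181}{77}$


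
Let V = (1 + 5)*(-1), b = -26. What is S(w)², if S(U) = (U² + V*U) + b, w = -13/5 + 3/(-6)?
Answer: 48841/10000 ≈ 4.8841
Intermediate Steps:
w = -31/10 (w = -13*⅕ + 3*(-⅙) = -13/5 - ½ = -31/10 ≈ -3.1000)
V = -6 (V = 6*(-1) = -6)
S(U) = -26 + U² - 6*U (S(U) = (U² - 6*U) - 26 = -26 + U² - 6*U)
S(w)² = (-26 + (-31/10)² - 6*(-31/10))² = (-26 + 961/100 + 93/5)² = (221/100)² = 48841/10000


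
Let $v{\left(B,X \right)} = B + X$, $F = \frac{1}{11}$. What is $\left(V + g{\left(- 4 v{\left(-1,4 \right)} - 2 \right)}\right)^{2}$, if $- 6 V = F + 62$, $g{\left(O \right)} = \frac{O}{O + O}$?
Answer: $\frac{105625}{1089} \approx 96.993$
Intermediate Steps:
$F = \frac{1}{11} \approx 0.090909$
$g{\left(O \right)} = \frac{1}{2}$ ($g{\left(O \right)} = \frac{O}{2 O} = \frac{1}{2 O} O = \frac{1}{2}$)
$V = - \frac{683}{66}$ ($V = - \frac{\frac{1}{11} + 62}{6} = \left(- \frac{1}{6}\right) \frac{683}{11} = - \frac{683}{66} \approx -10.348$)
$\left(V + g{\left(- 4 v{\left(-1,4 \right)} - 2 \right)}\right)^{2} = \left(- \frac{683}{66} + \frac{1}{2}\right)^{2} = \left(- \frac{325}{33}\right)^{2} = \frac{105625}{1089}$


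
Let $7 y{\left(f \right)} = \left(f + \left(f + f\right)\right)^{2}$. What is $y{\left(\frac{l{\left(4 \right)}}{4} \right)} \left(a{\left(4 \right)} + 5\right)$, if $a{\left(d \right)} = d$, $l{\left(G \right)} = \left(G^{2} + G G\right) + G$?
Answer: $\frac{6561}{7} \approx 937.29$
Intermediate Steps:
$l{\left(G \right)} = G + 2 G^{2}$ ($l{\left(G \right)} = \left(G^{2} + G^{2}\right) + G = 2 G^{2} + G = G + 2 G^{2}$)
$y{\left(f \right)} = \frac{9 f^{2}}{7}$ ($y{\left(f \right)} = \frac{\left(f + \left(f + f\right)\right)^{2}}{7} = \frac{\left(f + 2 f\right)^{2}}{7} = \frac{\left(3 f\right)^{2}}{7} = \frac{9 f^{2}}{7}$)
$y{\left(\frac{l{\left(4 \right)}}{4} \right)} \left(a{\left(4 \right)} + 5\right) = \frac{9 \left(\frac{4 \left(1 + 2 \cdot 4\right)}{4}\right)^{2}}{7} \left(4 + 5\right) = \frac{9 \left(4 \left(1 + 8\right) \frac{1}{4}\right)^{2}}{7} \cdot 9 = \frac{9 \left(4 \cdot 9 \cdot \frac{1}{4}\right)^{2}}{7} \cdot 9 = \frac{9 \left(36 \cdot \frac{1}{4}\right)^{2}}{7} \cdot 9 = \frac{9 \cdot 9^{2}}{7} \cdot 9 = \frac{9}{7} \cdot 81 \cdot 9 = \frac{729}{7} \cdot 9 = \frac{6561}{7}$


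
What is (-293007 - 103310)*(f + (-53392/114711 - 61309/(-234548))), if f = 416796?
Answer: -4444294517604825489407/26905235628 ≈ -1.6518e+11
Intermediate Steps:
(-293007 - 103310)*(f + (-53392/114711 - 61309/(-234548))) = (-293007 - 103310)*(416796 + (-53392/114711 - 61309/(-234548))) = -396317*(416796 + (-53392*1/114711 - 61309*(-1/234548))) = -396317*(416796 + (-53392/114711 + 61309/234548)) = -396317*(416796 - 5490170117/26905235628) = -396317*11213989098637771/26905235628 = -4444294517604825489407/26905235628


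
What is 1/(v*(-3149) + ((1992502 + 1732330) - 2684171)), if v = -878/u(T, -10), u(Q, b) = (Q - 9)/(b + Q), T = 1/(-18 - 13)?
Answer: 140/575622361 ≈ 2.4321e-7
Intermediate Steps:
T = -1/31 (T = 1/(-31) = -1/31 ≈ -0.032258)
u(Q, b) = (-9 + Q)/(Q + b)
v = -136529/140 (v = -878*(-1/31 - 10)/(-9 - 1/31) = -878/(-280/31/(-311/31)) = -878/((-31/311*(-280/31))) = -878/280/311 = -878*311/280 = -136529/140 ≈ -975.21)
1/(v*(-3149) + ((1992502 + 1732330) - 2684171)) = 1/(-136529/140*(-3149) + ((1992502 + 1732330) - 2684171)) = 1/(429929821/140 + (3724832 - 2684171)) = 1/(429929821/140 + 1040661) = 1/(575622361/140) = 140/575622361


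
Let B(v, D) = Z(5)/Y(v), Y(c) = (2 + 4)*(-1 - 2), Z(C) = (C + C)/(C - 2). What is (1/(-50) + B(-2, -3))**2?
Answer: 76729/1822500 ≈ 0.042101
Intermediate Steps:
Z(C) = 2*C/(-2 + C) (Z(C) = (2*C)/(-2 + C) = 2*C/(-2 + C))
Y(c) = -18 (Y(c) = 6*(-3) = -18)
B(v, D) = -5/27 (B(v, D) = (2*5/(-2 + 5))/(-18) = (2*5/3)*(-1/18) = (2*5*(1/3))*(-1/18) = (10/3)*(-1/18) = -5/27)
(1/(-50) + B(-2, -3))**2 = (1/(-50) - 5/27)**2 = (-1/50 - 5/27)**2 = (-277/1350)**2 = 76729/1822500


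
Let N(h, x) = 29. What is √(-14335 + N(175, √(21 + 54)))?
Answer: I*√14306 ≈ 119.61*I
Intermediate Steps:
√(-14335 + N(175, √(21 + 54))) = √(-14335 + 29) = √(-14306) = I*√14306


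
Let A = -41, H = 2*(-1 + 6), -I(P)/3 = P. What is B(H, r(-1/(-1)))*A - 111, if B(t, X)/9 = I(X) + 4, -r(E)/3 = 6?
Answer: -21513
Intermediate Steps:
I(P) = -3*P
r(E) = -18 (r(E) = -3*6 = -18)
H = 10 (H = 2*5 = 10)
B(t, X) = 36 - 27*X (B(t, X) = 9*(-3*X + 4) = 9*(4 - 3*X) = 36 - 27*X)
B(H, r(-1/(-1)))*A - 111 = (36 - 27*(-18))*(-41) - 111 = (36 + 486)*(-41) - 111 = 522*(-41) - 111 = -21402 - 111 = -21513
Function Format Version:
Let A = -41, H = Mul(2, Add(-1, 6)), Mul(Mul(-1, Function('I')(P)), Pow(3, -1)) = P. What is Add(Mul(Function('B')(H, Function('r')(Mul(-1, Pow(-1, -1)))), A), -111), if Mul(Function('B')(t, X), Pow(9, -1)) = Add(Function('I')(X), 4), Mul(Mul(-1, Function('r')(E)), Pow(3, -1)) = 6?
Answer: -21513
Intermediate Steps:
Function('I')(P) = Mul(-3, P)
Function('r')(E) = -18 (Function('r')(E) = Mul(-3, 6) = -18)
H = 10 (H = Mul(2, 5) = 10)
Function('B')(t, X) = Add(36, Mul(-27, X)) (Function('B')(t, X) = Mul(9, Add(Mul(-3, X), 4)) = Mul(9, Add(4, Mul(-3, X))) = Add(36, Mul(-27, X)))
Add(Mul(Function('B')(H, Function('r')(Mul(-1, Pow(-1, -1)))), A), -111) = Add(Mul(Add(36, Mul(-27, -18)), -41), -111) = Add(Mul(Add(36, 486), -41), -111) = Add(Mul(522, -41), -111) = Add(-21402, -111) = -21513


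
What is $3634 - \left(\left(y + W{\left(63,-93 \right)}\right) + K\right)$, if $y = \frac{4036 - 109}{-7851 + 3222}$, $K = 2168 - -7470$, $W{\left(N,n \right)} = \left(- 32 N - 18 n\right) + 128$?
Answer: $- \frac{8932661}{1543} \approx -5789.1$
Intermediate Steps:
$W{\left(N,n \right)} = 128 - 32 N - 18 n$
$K = 9638$ ($K = 2168 + 7470 = 9638$)
$y = - \frac{1309}{1543}$ ($y = \frac{3927}{-4629} = 3927 \left(- \frac{1}{4629}\right) = - \frac{1309}{1543} \approx -0.84835$)
$3634 - \left(\left(y + W{\left(63,-93 \right)}\right) + K\right) = 3634 - \left(\left(- \frac{1309}{1543} - 214\right) + 9638\right) = 3634 - \left(- \frac{331511}{1543} + 9638\right) = 3634 - \frac{14539923}{1543} = - \frac{8932661}{1543}$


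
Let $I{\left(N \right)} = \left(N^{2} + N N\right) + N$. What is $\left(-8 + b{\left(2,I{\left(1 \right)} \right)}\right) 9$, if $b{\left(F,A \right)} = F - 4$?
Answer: $-90$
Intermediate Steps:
$I{\left(N \right)} = N + 2 N^{2}$ ($I{\left(N \right)} = \left(N^{2} + N^{2}\right) + N = 2 N^{2} + N = N + 2 N^{2}$)
$b{\left(F,A \right)} = -4 + F$ ($b{\left(F,A \right)} = F - 4 = -4 + F$)
$\left(-8 + b{\left(2,I{\left(1 \right)} \right)}\right) 9 = \left(-8 + \left(-4 + 2\right)\right) 9 = \left(-8 - 2\right) 9 = \left(-10\right) 9 = -90$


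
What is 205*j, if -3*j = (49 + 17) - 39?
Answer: -1845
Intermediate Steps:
j = -9 (j = -((49 + 17) - 39)/3 = -(66 - 39)/3 = -⅓*27 = -9)
205*j = 205*(-9) = -1845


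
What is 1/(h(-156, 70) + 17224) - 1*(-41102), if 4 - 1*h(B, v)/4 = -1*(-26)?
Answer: 704323873/17136 ≈ 41102.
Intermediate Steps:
h(B, v) = -88 (h(B, v) = 16 - (-4)*(-26) = 16 - 4*26 = 16 - 104 = -88)
1/(h(-156, 70) + 17224) - 1*(-41102) = 1/(-88 + 17224) - 1*(-41102) = 1/17136 + 41102 = 704323873/17136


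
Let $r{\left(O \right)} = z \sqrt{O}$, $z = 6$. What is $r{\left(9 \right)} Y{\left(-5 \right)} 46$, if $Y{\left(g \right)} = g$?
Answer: $-4140$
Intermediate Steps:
$r{\left(O \right)} = 6 \sqrt{O}$
$r{\left(9 \right)} Y{\left(-5 \right)} 46 = 6 \sqrt{9} \left(-5\right) 46 = 6 \cdot 3 \left(-5\right) 46 = 18 \left(-5\right) 46 = \left(-90\right) 46 = -4140$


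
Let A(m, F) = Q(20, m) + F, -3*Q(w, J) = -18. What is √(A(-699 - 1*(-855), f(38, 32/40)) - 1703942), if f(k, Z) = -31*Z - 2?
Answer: 3*I*√4733230/5 ≈ 1305.4*I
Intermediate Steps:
Q(w, J) = 6 (Q(w, J) = -⅓*(-18) = 6)
f(k, Z) = -2 - 31*Z
A(m, F) = 6 + F
√(A(-699 - 1*(-855), f(38, 32/40)) - 1703942) = √((6 + (-2 - 992/40)) - 1703942) = √((6 + (-2 - 31*⅘)) - 1703942) = √((6 + (-2 - 124/5)) - 1703942) = √((6 - 134/5) - 1703942) = √(-104/5 - 1703942) = √(-8519814/5) = 3*I*√4733230/5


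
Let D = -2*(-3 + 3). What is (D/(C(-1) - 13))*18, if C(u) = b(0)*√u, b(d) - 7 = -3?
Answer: 0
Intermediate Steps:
b(d) = 4 (b(d) = 7 - 3 = 4)
D = 0 (D = -2*0 = 0)
C(u) = 4*√u
(D/(C(-1) - 13))*18 = (0/(4*√(-1) - 13))*18 = (0/(4*I - 13))*18 = (0/(-13 + 4*I))*18 = (0*((-13 - 4*I)/185))*18 = 0*18 = 0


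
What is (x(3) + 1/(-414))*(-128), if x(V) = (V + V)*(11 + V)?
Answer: -2225600/207 ≈ -10752.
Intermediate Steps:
x(V) = 2*V*(11 + V) (x(V) = (2*V)*(11 + V) = 2*V*(11 + V))
(x(3) + 1/(-414))*(-128) = (2*3*(11 + 3) + 1/(-414))*(-128) = (2*3*14 - 1/414)*(-128) = (84 - 1/414)*(-128) = (34775/414)*(-128) = -2225600/207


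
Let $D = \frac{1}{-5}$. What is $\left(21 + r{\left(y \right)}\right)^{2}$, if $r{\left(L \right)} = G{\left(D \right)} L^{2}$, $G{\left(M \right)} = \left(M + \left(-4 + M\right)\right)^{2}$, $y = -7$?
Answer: $\frac{587626081}{625} \approx 9.402 \cdot 10^{5}$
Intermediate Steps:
$D = - \frac{1}{5} \approx -0.2$
$G{\left(M \right)} = \left(-4 + 2 M\right)^{2}$
$r{\left(L \right)} = \frac{484 L^{2}}{25}$ ($r{\left(L \right)} = 4 \left(-2 - \frac{1}{5}\right)^{2} L^{2} = 4 \left(- \frac{11}{5}\right)^{2} L^{2} = 4 \cdot \frac{121}{25} L^{2} = \frac{484 L^{2}}{25}$)
$\left(21 + r{\left(y \right)}\right)^{2} = \left(21 + \frac{484 \left(-7\right)^{2}}{25}\right)^{2} = \left(21 + \frac{484}{25} \cdot 49\right)^{2} = \left(21 + \frac{23716}{25}\right)^{2} = \left(\frac{24241}{25}\right)^{2} = \frac{587626081}{625}$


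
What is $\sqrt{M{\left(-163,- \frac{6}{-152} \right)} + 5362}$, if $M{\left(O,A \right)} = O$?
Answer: $\sqrt{5199} \approx 72.104$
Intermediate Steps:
$\sqrt{M{\left(-163,- \frac{6}{-152} \right)} + 5362} = \sqrt{-163 + 5362} = \sqrt{5199}$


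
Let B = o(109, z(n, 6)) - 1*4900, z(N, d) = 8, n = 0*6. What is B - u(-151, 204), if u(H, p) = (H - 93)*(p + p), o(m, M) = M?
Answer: 94660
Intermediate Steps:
n = 0
u(H, p) = 2*p*(-93 + H) (u(H, p) = (-93 + H)*(2*p) = 2*p*(-93 + H))
B = -4892 (B = 8 - 1*4900 = 8 - 4900 = -4892)
B - u(-151, 204) = -4892 - 2*204*(-93 - 151) = -4892 - 2*204*(-244) = -4892 - 1*(-99552) = -4892 + 99552 = 94660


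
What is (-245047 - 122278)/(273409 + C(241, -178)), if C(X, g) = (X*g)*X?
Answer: 367325/10065009 ≈ 0.036495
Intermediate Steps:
C(X, g) = g*X**2
(-245047 - 122278)/(273409 + C(241, -178)) = (-245047 - 122278)/(273409 - 178*241**2) = -367325/(273409 - 178*58081) = -367325/(273409 - 10338418) = -367325/(-10065009) = -367325*(-1/10065009) = 367325/10065009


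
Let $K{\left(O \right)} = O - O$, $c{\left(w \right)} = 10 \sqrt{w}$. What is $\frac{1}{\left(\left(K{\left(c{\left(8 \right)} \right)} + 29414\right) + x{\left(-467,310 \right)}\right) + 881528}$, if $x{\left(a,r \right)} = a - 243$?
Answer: $\frac{1}{910232} \approx 1.0986 \cdot 10^{-6}$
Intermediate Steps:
$x{\left(a,r \right)} = -243 + a$
$K{\left(O \right)} = 0$
$\frac{1}{\left(\left(K{\left(c{\left(8 \right)} \right)} + 29414\right) + x{\left(-467,310 \right)}\right) + 881528} = \frac{1}{\left(\left(0 + 29414\right) - 710\right) + 881528} = \frac{1}{\left(29414 - 710\right) + 881528} = \frac{1}{28704 + 881528} = \frac{1}{910232}$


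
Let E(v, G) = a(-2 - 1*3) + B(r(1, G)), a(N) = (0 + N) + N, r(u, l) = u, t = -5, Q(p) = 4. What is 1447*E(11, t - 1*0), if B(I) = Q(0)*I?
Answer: -8682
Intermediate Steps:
a(N) = 2*N (a(N) = N + N = 2*N)
B(I) = 4*I
E(v, G) = -6 (E(v, G) = 2*(-2 - 1*3) + 4*1 = 2*(-2 - 3) + 4 = 2*(-5) + 4 = -10 + 4 = -6)
1447*E(11, t - 1*0) = 1447*(-6) = -8682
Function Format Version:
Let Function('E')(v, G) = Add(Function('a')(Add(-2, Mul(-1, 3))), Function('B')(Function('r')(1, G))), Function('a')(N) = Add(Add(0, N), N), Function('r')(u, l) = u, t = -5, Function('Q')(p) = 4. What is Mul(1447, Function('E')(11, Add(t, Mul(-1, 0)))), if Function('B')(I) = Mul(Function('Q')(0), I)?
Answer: -8682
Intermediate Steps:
Function('a')(N) = Mul(2, N) (Function('a')(N) = Add(N, N) = Mul(2, N))
Function('B')(I) = Mul(4, I)
Function('E')(v, G) = -6 (Function('E')(v, G) = Add(Mul(2, Add(-2, Mul(-1, 3))), Mul(4, 1)) = Add(Mul(2, Add(-2, -3)), 4) = Add(Mul(2, -5), 4) = Add(-10, 4) = -6)
Mul(1447, Function('E')(11, Add(t, Mul(-1, 0)))) = Mul(1447, -6) = -8682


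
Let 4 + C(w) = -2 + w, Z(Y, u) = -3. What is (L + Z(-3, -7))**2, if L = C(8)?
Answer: 1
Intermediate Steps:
C(w) = -6 + w (C(w) = -4 + (-2 + w) = -6 + w)
L = 2 (L = -6 + 8 = 2)
(L + Z(-3, -7))**2 = (2 - 3)**2 = (-1)**2 = 1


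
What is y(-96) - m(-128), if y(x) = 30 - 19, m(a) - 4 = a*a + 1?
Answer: -16378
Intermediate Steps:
m(a) = 5 + a**2 (m(a) = 4 + (a*a + 1) = 4 + (a**2 + 1) = 4 + (1 + a**2) = 5 + a**2)
y(x) = 11
y(-96) - m(-128) = 11 - (5 + (-128)**2) = 11 - (5 + 16384) = 11 - 1*16389 = 11 - 16389 = -16378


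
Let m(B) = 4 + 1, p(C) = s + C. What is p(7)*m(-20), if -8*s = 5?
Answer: 255/8 ≈ 31.875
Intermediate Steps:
s = -5/8 (s = -1/8*5 = -5/8 ≈ -0.62500)
p(C) = -5/8 + C
m(B) = 5
p(7)*m(-20) = (-5/8 + 7)*5 = (51/8)*5 = 255/8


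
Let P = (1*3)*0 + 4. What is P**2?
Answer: 16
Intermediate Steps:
P = 4 (P = 3*0 + 4 = 0 + 4 = 4)
P**2 = 4**2 = 16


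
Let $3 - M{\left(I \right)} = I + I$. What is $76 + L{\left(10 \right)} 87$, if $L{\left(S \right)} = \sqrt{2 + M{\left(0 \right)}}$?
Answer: $76 + 87 \sqrt{5} \approx 270.54$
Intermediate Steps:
$M{\left(I \right)} = 3 - 2 I$ ($M{\left(I \right)} = 3 - \left(I + I\right) = 3 - 2 I$)
$L{\left(S \right)} = \sqrt{5}$ ($L{\left(S \right)} = \sqrt{2 + \left(3 - 0\right)} = \sqrt{2 + \left(3 + 0\right)} = \sqrt{2 + 3} = \sqrt{5}$)
$76 + L{\left(10 \right)} 87 = 76 + \sqrt{5} \cdot 87 = 76 + 87 \sqrt{5}$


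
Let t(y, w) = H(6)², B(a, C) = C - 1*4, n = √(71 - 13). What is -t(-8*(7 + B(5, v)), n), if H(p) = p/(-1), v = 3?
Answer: -36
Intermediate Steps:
n = √58 ≈ 7.6158
B(a, C) = -4 + C (B(a, C) = C - 4 = -4 + C)
H(p) = -p (H(p) = p*(-1) = -p)
t(y, w) = 36 (t(y, w) = (-1*6)² = (-6)² = 36)
-t(-8*(7 + B(5, v)), n) = -1*36 = -36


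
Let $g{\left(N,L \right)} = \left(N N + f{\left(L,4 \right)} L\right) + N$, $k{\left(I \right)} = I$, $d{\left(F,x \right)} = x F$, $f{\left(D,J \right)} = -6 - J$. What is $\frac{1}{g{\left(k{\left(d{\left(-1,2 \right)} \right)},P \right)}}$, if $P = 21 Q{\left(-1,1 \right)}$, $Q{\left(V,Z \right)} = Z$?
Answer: $- \frac{1}{208} \approx -0.0048077$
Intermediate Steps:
$P = 21$ ($P = 21 \cdot 1 = 21$)
$d{\left(F,x \right)} = F x$
$g{\left(N,L \right)} = N + N^{2} - 10 L$ ($g{\left(N,L \right)} = \left(N N + \left(-6 - 4\right) L\right) + N = \left(N^{2} + \left(-6 - 4\right) L\right) + N = \left(N^{2} - 10 L\right) + N = N + N^{2} - 10 L$)
$\frac{1}{g{\left(k{\left(d{\left(-1,2 \right)} \right)},P \right)}} = \frac{1}{\left(-1\right) 2 + \left(\left(-1\right) 2\right)^{2} - 210} = \frac{1}{-2 + \left(-2\right)^{2} - 210} = \frac{1}{-2 + 4 - 210} = \frac{1}{-208} = - \frac{1}{208}$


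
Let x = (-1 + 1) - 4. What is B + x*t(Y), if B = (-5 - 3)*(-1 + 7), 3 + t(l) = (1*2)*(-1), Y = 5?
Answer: -28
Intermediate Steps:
t(l) = -5 (t(l) = -3 + (1*2)*(-1) = -3 + 2*(-1) = -3 - 2 = -5)
x = -4 (x = 0 - 4 = -4)
B = -48 (B = -8*6 = -48)
B + x*t(Y) = -48 - 4*(-5) = -48 + 20 = -28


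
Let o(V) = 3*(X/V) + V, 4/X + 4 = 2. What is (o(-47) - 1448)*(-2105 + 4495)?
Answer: -167919010/47 ≈ -3.5727e+6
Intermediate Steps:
X = -2 (X = 4/(-4 + 2) = 4/(-2) = 4*(-½) = -2)
o(V) = V - 6/V (o(V) = 3*(-2/V) + V = -6/V + V = V - 6/V)
(o(-47) - 1448)*(-2105 + 4495) = ((-47 - 6/(-47)) - 1448)*(-2105 + 4495) = ((-47 - 6*(-1/47)) - 1448)*2390 = ((-47 + 6/47) - 1448)*2390 = (-2203/47 - 1448)*2390 = -70259/47*2390 = -167919010/47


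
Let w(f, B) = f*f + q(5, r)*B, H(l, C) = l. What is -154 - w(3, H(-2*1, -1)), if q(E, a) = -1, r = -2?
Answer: -165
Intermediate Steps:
w(f, B) = f² - B (w(f, B) = f*f - B = f² - B)
-154 - w(3, H(-2*1, -1)) = -154 - (3² - (-2)) = -154 - (9 - 1*(-2)) = -154 - (9 + 2) = -154 - 1*11 = -154 - 11 = -165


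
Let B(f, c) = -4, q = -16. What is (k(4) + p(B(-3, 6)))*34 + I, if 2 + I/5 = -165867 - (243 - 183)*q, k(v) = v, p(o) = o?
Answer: -824545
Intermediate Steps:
I = -824545 (I = -10 + 5*(-165867 - (243 - 183)*(-16)) = -10 + 5*(-165867 - 60*(-16)) = -10 + 5*(-165867 - 1*(-960)) = -10 + 5*(-165867 + 960) = -10 + 5*(-164907) = -10 - 824535 = -824545)
(k(4) + p(B(-3, 6)))*34 + I = (4 - 4)*34 - 824545 = 0*34 - 824545 = 0 - 824545 = -824545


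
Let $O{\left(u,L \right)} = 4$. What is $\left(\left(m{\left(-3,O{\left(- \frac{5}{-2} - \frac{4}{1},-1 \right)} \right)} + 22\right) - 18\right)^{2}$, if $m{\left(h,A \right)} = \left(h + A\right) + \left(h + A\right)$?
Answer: $36$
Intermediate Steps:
$m{\left(h,A \right)} = 2 A + 2 h$ ($m{\left(h,A \right)} = \left(A + h\right) + \left(A + h\right) = 2 A + 2 h$)
$\left(\left(m{\left(-3,O{\left(- \frac{5}{-2} - \frac{4}{1},-1 \right)} \right)} + 22\right) - 18\right)^{2} = \left(\left(\left(2 \cdot 4 + 2 \left(-3\right)\right) + 22\right) - 18\right)^{2} = \left(\left(\left(8 - 6\right) + 22\right) - 18\right)^{2} = \left(\left(2 + 22\right) - 18\right)^{2} = \left(24 - 18\right)^{2} = 6^{2} = 36$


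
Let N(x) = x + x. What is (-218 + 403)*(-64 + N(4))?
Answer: -10360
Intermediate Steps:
N(x) = 2*x
(-218 + 403)*(-64 + N(4)) = (-218 + 403)*(-64 + 2*4) = 185*(-64 + 8) = 185*(-56) = -10360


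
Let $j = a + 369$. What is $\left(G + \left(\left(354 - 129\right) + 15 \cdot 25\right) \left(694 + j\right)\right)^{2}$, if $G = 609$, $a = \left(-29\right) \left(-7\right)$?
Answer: $577917723681$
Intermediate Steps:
$a = 203$
$j = 572$ ($j = 203 + 369 = 572$)
$\left(G + \left(\left(354 - 129\right) + 15 \cdot 25\right) \left(694 + j\right)\right)^{2} = \left(609 + \left(\left(354 - 129\right) + 15 \cdot 25\right) \left(694 + 572\right)\right)^{2} = \left(609 + \left(\left(354 - 129\right) + 375\right) 1266\right)^{2} = \left(609 + \left(225 + 375\right) 1266\right)^{2} = \left(609 + 600 \cdot 1266\right)^{2} = \left(609 + 759600\right)^{2} = 760209^{2} = 577917723681$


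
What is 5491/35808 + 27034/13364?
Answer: 260353799/119634528 ≈ 2.1762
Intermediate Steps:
5491/35808 + 27034/13364 = 5491*(1/35808) + 27034*(1/13364) = 5491/35808 + 13517/6682 = 260353799/119634528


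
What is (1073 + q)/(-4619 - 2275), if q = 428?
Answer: -1501/6894 ≈ -0.21773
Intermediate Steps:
(1073 + q)/(-4619 - 2275) = (1073 + 428)/(-4619 - 2275) = 1501/(-6894) = 1501*(-1/6894) = -1501/6894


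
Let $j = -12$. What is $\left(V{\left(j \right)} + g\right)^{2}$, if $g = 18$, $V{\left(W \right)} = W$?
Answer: $36$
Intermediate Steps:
$\left(V{\left(j \right)} + g\right)^{2} = \left(-12 + 18\right)^{2} = 6^{2} = 36$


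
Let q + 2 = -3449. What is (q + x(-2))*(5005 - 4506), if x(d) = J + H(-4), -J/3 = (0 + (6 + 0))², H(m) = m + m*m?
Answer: -1769953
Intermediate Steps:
q = -3451 (q = -2 - 3449 = -3451)
H(m) = m + m²
J = -108 (J = -3*(0 + (6 + 0))² = -3*(0 + 6)² = -3*6² = -3*36 = -108)
x(d) = -96 (x(d) = -108 - 4*(1 - 4) = -108 - 4*(-3) = -108 + 12 = -96)
(q + x(-2))*(5005 - 4506) = (-3451 - 96)*(5005 - 4506) = -3547*499 = -1769953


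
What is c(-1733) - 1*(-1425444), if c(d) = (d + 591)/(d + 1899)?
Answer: 118311281/83 ≈ 1.4254e+6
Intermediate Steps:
c(d) = (591 + d)/(1899 + d)
c(-1733) - 1*(-1425444) = (591 - 1733)/(1899 - 1733) - 1*(-1425444) = -1142/166 + 1425444 = (1/166)*(-1142) + 1425444 = -571/83 + 1425444 = 118311281/83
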